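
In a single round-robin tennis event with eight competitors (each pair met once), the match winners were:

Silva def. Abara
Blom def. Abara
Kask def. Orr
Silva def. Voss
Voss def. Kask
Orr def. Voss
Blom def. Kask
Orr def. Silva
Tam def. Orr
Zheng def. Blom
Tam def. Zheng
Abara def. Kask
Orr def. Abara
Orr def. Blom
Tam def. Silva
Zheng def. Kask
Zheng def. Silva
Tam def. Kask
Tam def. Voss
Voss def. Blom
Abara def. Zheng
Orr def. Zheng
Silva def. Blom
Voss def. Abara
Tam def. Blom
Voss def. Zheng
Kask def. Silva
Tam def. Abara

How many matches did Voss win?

4

Voss' results: beat Zheng, Abara, Blom, Kask; lost to Silva, Orr, Tam.
That is 4 wins.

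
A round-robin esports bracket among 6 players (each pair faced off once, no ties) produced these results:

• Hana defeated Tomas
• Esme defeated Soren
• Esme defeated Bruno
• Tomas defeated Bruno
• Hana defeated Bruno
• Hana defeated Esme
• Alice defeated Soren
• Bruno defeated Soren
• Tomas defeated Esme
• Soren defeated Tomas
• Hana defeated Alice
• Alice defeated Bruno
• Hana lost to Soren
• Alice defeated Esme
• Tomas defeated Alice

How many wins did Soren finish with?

Soren's results: beat Hana, Tomas; lost to Alice, Bruno, Esme.
That is 2 wins.

2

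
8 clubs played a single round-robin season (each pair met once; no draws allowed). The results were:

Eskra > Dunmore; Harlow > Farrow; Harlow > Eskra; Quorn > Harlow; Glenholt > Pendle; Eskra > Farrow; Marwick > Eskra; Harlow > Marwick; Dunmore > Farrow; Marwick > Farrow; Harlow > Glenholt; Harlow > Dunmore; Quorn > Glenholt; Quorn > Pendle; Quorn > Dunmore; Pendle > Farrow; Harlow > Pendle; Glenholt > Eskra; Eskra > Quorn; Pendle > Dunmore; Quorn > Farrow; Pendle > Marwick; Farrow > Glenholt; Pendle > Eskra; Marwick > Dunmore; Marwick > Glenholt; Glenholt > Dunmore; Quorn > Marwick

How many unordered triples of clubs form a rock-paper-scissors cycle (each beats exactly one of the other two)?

8

Win totals: Dunmore 1, Marwick 4, Harlow 6, Glenholt 3, Pendle 4, Farrow 1, Eskra 3, Quorn 6.
A club with w wins dominates both others in C(w,2) triples; summing gives 0 + 6 + 15 + 3 + 6 + 0 + 3 + 15 = 48 transitive triples.
Total triples C(8,3) = 56, so cyclic triples = 56 − 48 = 8.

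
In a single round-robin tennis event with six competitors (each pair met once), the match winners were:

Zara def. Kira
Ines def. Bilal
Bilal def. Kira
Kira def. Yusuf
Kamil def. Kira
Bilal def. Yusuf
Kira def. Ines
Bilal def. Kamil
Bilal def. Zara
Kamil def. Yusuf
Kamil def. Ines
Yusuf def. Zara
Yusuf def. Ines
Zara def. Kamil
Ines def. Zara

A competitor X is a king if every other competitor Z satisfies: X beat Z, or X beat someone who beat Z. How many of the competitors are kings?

Kamil reaches everyone (king).
Yusuf reaches everyone (king).
Bilal reaches everyone (king).
Kira cannot reach Kamil in two steps.
Zara cannot reach Bilal in two steps.
Ines reaches everyone (king).
Kings: Kamil, Yusuf, Bilal, Ines — 4.

4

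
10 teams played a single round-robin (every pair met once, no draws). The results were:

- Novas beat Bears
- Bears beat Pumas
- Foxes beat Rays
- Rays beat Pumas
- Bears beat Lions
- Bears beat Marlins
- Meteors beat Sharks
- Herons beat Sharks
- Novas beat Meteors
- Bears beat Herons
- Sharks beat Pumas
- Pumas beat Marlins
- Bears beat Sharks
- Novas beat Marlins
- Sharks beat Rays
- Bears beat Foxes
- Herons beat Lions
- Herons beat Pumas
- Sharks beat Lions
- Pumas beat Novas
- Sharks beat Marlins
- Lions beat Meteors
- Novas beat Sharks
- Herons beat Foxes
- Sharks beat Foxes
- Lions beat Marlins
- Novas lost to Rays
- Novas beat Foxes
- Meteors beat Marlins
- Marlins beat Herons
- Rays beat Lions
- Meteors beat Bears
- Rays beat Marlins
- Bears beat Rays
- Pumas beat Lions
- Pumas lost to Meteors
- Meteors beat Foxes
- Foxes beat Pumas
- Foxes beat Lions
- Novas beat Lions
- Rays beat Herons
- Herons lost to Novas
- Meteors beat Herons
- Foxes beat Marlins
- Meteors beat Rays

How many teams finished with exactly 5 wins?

Win totals: Pumas 3, Sharks 5, Rays 5, Herons 4, Novas 7, Bears 7, Marlins 1, Lions 2, Foxes 4, Meteors 7.
Exactly 5: Sharks, Rays — 2 teams.

2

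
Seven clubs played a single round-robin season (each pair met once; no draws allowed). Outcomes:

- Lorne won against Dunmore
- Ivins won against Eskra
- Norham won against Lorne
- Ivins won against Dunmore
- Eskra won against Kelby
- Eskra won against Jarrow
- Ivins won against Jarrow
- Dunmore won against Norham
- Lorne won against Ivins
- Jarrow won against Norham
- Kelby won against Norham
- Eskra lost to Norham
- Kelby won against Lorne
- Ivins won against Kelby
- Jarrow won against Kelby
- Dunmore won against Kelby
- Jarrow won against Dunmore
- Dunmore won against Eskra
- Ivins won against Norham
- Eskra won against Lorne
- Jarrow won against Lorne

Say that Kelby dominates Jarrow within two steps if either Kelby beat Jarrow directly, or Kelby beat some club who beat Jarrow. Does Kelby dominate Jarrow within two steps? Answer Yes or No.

Kelby did not beat Jarrow directly.
Kelby beat Lorne, Norham, but each of them lost to Jarrow. No two-step path.

No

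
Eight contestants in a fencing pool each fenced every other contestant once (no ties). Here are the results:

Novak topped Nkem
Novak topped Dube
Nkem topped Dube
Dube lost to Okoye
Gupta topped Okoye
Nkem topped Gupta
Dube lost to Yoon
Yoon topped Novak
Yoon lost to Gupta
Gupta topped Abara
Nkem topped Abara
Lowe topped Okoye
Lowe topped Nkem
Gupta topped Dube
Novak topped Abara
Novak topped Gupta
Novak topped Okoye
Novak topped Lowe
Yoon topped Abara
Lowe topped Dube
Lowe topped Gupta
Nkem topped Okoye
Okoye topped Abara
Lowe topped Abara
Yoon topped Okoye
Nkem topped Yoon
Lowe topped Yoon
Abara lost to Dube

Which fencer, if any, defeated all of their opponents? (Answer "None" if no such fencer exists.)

None

Highest win total is Novak with 6 (out of 7 possible).
Novak lost to Yoon, so no fencer went undefeated.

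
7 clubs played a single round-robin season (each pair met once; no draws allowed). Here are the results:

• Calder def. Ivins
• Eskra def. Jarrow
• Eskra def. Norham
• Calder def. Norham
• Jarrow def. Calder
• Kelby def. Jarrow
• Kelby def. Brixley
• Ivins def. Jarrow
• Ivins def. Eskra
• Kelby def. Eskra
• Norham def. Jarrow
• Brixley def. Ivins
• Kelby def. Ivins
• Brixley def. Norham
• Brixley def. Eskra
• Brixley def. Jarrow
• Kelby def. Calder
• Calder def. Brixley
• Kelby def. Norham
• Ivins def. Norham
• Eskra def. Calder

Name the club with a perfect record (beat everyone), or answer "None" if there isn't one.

Kelby has 6 wins out of 6 opponents — a perfect record.

Kelby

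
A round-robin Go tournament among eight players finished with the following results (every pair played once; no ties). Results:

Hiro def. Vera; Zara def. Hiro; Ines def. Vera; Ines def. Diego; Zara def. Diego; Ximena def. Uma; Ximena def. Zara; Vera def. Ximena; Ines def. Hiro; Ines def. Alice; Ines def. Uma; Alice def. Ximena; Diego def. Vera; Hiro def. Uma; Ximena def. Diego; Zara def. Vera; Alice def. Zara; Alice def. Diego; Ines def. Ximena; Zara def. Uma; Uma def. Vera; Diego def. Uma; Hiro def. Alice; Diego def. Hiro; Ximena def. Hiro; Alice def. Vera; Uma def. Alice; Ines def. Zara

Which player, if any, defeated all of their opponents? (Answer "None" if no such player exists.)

Ines

Ines has 7 wins out of 7 opponents — a perfect record.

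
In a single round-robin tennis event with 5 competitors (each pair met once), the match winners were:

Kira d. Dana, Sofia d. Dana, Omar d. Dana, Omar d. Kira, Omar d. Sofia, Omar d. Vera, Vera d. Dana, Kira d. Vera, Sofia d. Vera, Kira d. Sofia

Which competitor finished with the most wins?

Omar

Win totals: Vera 1, Sofia 2, Dana 0, Omar 4, Kira 3.
Omar leads with 4 wins (next highest: 3).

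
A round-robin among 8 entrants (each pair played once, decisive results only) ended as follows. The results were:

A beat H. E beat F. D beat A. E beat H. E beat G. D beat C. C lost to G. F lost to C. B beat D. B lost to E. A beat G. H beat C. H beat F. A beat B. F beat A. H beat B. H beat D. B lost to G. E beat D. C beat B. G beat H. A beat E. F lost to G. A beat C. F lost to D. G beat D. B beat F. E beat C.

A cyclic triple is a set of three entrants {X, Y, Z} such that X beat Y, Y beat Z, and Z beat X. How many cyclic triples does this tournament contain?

Win totals: A 5, B 2, C 2, D 3, E 6, F 1, G 5, H 4.
An entrant with w wins dominates both others in C(w,2) triples; summing gives 10 + 1 + 1 + 3 + 15 + 0 + 10 + 6 = 46 transitive triples.
Total triples C(8,3) = 56, so cyclic triples = 56 − 46 = 10.

10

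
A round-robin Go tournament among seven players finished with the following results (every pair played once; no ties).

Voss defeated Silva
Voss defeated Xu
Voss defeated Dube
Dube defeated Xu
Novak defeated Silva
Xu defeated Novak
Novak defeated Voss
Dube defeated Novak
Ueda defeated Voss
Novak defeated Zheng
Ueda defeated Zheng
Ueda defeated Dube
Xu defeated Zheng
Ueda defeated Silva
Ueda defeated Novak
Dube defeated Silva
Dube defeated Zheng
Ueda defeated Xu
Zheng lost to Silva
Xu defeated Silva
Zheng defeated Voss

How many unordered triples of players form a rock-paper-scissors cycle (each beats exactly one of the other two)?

Win totals: Zheng 1, Voss 3, Ueda 6, Dube 4, Novak 3, Xu 3, Silva 1.
A player with w wins dominates both others in C(w,2) triples; summing gives 0 + 3 + 15 + 6 + 3 + 3 + 0 = 30 transitive triples.
Total triples C(7,3) = 35, so cyclic triples = 35 − 30 = 5.

5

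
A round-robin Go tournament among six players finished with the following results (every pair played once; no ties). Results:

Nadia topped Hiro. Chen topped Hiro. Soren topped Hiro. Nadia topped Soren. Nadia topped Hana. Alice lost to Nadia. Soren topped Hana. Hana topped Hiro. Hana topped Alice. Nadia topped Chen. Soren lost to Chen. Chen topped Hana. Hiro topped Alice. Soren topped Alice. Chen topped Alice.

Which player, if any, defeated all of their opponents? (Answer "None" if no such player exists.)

Nadia

Nadia has 5 wins out of 5 opponents — a perfect record.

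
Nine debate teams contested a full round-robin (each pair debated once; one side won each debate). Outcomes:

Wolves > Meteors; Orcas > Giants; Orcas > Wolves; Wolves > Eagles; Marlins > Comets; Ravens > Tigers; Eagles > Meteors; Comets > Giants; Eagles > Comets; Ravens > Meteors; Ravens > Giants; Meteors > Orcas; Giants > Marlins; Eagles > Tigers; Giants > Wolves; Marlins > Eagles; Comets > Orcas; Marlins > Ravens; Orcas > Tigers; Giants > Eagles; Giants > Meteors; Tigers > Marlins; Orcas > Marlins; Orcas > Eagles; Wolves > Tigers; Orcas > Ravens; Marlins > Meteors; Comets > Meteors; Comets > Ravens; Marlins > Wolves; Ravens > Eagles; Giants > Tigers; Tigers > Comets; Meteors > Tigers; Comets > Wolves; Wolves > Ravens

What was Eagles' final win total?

Eagles' results: beat Comets, Meteors, Tigers; lost to Orcas, Wolves, Marlins, Giants, Ravens.
That is 3 wins.

3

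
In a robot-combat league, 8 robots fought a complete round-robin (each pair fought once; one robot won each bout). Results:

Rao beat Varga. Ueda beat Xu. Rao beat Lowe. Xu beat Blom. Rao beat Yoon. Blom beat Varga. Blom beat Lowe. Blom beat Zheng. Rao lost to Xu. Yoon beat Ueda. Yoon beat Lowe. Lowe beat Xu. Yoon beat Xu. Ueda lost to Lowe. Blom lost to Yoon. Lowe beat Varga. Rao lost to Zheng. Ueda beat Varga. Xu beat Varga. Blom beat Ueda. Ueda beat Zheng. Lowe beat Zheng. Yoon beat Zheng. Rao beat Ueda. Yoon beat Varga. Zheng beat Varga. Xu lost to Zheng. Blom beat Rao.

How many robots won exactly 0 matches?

1

Win totals: Xu 3, Zheng 3, Yoon 6, Blom 5, Ueda 3, Lowe 4, Rao 4, Varga 0.
Exactly 0: Varga — 1 robot.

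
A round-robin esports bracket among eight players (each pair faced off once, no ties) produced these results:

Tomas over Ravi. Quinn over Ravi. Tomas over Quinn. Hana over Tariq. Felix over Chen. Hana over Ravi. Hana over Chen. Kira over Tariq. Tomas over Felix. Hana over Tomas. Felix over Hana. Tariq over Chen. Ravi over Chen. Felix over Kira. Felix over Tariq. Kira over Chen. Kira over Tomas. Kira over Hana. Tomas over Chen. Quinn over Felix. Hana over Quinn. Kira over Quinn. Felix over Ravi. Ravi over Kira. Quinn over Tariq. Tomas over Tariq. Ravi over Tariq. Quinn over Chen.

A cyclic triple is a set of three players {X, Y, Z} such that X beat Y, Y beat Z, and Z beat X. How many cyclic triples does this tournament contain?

7

Win totals: Chen 0, Felix 5, Kira 5, Quinn 4, Tariq 1, Tomas 5, Ravi 3, Hana 5.
A player with w wins dominates both others in C(w,2) triples; summing gives 0 + 10 + 10 + 6 + 0 + 10 + 3 + 10 = 49 transitive triples.
Total triples C(8,3) = 56, so cyclic triples = 56 − 49 = 7.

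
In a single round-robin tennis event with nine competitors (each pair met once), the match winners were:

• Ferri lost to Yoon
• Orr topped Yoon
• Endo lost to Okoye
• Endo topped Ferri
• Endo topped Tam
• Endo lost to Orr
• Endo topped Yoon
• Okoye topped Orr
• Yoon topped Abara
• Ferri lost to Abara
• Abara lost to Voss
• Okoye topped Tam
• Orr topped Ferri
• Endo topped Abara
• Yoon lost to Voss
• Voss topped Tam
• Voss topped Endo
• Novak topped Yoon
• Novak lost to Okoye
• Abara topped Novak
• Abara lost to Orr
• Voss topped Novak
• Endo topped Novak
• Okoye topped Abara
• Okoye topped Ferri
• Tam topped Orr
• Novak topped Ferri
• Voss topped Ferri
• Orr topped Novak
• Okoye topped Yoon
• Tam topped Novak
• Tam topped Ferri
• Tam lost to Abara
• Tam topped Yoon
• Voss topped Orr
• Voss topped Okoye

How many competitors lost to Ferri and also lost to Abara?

Ferri beat: no one.
Abara beat: Novak, Ferri, Tam.
No one was beaten by both.

0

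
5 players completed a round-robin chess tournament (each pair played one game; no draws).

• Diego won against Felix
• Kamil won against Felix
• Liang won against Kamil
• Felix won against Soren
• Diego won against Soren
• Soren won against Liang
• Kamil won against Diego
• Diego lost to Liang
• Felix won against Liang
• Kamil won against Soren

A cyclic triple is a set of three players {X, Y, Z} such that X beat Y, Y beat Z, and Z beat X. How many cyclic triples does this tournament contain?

4

Of the C(5,3) = 10 triples, the cyclic ones are: {Soren, Kamil, Liang}; {Soren, Liang, Diego}; {Kamil, Felix, Liang}; {Felix, Liang, Diego}.
That is 4.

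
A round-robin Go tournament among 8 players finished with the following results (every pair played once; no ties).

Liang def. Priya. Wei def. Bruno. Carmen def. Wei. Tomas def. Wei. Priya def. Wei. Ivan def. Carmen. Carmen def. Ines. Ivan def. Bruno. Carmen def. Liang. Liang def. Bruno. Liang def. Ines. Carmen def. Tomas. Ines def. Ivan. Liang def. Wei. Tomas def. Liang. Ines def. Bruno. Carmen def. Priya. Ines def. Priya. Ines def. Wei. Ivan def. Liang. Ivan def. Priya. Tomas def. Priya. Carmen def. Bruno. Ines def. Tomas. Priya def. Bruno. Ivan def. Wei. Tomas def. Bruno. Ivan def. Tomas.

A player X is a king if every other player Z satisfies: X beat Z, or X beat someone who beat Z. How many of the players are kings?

3

Ivan reaches everyone (king).
Priya cannot reach Ivan, Tomas, Carmen, Ines, Liang in two steps.
Wei cannot reach Ivan, Priya, Tomas, Carmen, Ines, Liang in two steps.
Bruno cannot reach Ivan, Priya, Wei, Tomas, Carmen, Ines, Liang in two steps.
Tomas cannot reach Ivan, Carmen in two steps.
Carmen reaches everyone (king).
Ines reaches everyone (king).
Liang cannot reach Carmen in two steps.
Kings: Ivan, Carmen, Ines — 3.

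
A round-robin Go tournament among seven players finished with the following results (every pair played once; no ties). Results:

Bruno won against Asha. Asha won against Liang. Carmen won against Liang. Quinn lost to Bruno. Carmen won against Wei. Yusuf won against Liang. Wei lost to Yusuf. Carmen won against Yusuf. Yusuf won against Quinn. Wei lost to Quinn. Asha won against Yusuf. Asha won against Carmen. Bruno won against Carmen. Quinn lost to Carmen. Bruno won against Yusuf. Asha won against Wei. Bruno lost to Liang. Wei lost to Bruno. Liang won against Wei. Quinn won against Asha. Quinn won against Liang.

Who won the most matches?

Win totals: Yusuf 3, Carmen 4, Wei 0, Asha 4, Bruno 5, Quinn 3, Liang 2.
Bruno leads with 5 wins (next highest: 4).

Bruno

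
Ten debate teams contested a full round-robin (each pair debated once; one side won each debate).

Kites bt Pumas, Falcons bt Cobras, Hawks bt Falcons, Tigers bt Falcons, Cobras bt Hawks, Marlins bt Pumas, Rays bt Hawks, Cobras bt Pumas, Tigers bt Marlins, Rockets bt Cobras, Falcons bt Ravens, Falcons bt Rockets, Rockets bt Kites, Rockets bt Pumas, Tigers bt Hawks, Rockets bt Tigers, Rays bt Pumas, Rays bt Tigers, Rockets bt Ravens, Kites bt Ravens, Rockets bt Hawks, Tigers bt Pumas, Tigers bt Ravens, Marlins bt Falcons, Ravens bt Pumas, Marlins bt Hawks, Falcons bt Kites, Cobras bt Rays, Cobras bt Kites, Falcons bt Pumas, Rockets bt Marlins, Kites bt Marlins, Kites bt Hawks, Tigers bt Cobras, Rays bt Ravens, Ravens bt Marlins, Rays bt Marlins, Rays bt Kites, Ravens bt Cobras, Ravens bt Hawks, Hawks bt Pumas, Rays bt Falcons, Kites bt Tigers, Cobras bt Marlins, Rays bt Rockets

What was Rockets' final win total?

Rockets' results: beat Hawks, Ravens, Tigers, Kites, Cobras, Pumas, Marlins; lost to Falcons, Rays.
That is 7 wins.

7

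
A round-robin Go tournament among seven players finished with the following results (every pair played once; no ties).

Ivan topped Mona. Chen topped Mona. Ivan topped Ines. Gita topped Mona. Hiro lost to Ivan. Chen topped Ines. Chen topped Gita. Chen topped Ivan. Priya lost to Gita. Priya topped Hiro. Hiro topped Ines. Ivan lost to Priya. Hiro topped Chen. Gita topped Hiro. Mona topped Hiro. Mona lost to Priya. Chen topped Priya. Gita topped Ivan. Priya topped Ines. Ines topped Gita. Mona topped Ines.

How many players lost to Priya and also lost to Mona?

2

Priya beat: Mona, Hiro, Ines, Ivan.
Mona beat: Hiro, Ines.
Both beat: Hiro, Ines — 2.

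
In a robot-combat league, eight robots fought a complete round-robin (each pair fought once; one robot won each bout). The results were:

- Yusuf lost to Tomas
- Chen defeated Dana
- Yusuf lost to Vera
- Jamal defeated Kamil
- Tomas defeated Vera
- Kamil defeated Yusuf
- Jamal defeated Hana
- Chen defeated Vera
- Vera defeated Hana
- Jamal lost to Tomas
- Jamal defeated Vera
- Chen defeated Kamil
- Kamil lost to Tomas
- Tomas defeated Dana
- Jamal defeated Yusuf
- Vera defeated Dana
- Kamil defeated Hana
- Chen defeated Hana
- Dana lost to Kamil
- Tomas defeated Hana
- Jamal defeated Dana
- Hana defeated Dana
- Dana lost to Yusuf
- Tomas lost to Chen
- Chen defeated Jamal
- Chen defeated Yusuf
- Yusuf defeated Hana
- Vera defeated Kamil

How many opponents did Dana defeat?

Dana's results: beat no one; lost to Chen, Tomas, Hana, Vera, Yusuf, Jamal, Kamil.
That is 0 wins.

0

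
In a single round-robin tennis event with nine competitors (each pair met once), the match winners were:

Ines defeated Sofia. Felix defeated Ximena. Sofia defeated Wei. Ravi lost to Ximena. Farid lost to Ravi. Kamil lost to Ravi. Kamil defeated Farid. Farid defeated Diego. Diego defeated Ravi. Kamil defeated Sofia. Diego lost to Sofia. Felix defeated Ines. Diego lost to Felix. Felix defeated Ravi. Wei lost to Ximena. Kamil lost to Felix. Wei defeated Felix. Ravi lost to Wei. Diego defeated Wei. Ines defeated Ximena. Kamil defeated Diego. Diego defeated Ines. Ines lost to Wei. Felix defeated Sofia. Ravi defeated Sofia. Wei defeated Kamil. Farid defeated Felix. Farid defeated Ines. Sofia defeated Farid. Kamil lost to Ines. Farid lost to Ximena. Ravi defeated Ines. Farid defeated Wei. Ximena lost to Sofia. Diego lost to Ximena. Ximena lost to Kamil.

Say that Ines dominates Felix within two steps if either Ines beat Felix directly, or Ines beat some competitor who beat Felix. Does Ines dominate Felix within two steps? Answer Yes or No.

Ines did not beat Felix directly.
Ines beat Kamil, Sofia, Ximena, but each of them lost to Felix. No two-step path.

No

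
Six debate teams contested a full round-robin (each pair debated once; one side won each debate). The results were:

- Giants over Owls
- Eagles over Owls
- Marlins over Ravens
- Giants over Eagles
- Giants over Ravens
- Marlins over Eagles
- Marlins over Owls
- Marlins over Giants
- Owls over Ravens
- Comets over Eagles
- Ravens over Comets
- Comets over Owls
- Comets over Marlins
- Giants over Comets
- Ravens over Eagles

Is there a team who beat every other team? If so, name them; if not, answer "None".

Highest win total is Marlins with 4 (out of 5 possible).
Marlins lost to Comets, so no team went undefeated.

None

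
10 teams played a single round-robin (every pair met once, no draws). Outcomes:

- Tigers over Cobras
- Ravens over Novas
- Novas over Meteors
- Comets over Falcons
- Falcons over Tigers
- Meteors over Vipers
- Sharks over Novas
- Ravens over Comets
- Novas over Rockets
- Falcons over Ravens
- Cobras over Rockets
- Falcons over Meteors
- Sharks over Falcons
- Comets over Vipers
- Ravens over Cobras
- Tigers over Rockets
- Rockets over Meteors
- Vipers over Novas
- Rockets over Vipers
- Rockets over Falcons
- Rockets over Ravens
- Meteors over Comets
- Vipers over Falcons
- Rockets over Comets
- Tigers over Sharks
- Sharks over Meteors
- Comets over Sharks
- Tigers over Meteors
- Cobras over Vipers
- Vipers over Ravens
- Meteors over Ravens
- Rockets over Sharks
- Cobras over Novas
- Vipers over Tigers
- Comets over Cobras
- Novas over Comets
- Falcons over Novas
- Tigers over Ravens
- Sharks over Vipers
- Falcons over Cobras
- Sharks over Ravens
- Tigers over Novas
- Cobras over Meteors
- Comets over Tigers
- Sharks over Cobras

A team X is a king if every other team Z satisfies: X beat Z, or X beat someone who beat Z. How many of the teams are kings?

Falcons reaches everyone (king).
Novas reaches everyone (king).
Meteors cannot reach Rockets in two steps.
Tigers reaches everyone (king).
Cobras reaches everyone (king).
Rockets reaches everyone (king).
Comets reaches everyone (king).
Sharks reaches everyone (king).
Ravens reaches everyone (king).
Vipers reaches everyone (king).
Kings: Falcons, Novas, Tigers, Cobras, Rockets, Comets, Sharks, Ravens, Vipers — 9.

9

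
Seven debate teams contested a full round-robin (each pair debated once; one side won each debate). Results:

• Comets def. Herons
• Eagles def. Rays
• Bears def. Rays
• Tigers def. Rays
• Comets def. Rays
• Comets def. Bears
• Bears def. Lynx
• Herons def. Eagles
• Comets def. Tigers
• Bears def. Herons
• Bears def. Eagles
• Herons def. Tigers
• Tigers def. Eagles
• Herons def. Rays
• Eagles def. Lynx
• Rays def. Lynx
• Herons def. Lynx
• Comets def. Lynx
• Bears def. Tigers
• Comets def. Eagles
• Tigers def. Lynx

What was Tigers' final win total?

3

Tigers' results: beat Rays, Lynx, Eagles; lost to Comets, Bears, Herons.
That is 3 wins.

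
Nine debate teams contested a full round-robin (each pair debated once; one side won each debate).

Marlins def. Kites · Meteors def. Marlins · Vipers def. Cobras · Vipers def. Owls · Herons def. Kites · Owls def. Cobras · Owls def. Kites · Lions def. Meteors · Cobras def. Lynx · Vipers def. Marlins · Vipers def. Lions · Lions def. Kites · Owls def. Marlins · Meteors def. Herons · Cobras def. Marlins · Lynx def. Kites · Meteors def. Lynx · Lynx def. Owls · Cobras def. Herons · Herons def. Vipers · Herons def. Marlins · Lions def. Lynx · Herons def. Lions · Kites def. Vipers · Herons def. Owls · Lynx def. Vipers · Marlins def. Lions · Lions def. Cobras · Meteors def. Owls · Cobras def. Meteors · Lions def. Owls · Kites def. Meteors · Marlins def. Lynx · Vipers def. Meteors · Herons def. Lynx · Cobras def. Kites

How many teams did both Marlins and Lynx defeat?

Marlins beat: Lions, Lynx, Kites.
Lynx beat: Vipers, Owls, Kites.
Both beat: Kites — 1.

1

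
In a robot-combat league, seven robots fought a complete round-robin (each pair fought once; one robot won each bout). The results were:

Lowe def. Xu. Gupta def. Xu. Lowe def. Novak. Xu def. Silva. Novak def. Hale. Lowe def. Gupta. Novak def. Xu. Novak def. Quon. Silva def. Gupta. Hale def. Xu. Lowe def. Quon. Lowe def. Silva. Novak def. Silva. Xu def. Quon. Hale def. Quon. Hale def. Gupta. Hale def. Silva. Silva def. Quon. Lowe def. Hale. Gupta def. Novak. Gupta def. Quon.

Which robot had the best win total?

Win totals: Quon 0, Lowe 6, Xu 2, Silva 2, Novak 4, Gupta 3, Hale 4.
Lowe leads with 6 wins (next highest: 4).

Lowe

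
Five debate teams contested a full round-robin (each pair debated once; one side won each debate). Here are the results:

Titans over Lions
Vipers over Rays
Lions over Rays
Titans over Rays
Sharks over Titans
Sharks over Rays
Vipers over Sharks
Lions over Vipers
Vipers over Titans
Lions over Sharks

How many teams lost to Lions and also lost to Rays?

Lions beat: Rays, Sharks, Vipers.
Rays beat: no one.
No one was beaten by both.

0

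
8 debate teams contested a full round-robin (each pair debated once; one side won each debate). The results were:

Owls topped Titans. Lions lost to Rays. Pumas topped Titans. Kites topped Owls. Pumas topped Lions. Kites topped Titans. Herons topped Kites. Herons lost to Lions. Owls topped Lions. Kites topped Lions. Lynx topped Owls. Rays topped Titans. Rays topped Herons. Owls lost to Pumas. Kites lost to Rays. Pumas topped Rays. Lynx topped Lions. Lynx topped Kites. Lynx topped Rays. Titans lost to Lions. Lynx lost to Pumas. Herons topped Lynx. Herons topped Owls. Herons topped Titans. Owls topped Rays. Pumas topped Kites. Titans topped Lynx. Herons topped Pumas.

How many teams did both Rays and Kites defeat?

Rays beat: Titans, Lions, Herons, Kites.
Kites beat: Titans, Lions, Owls.
Both beat: Titans, Lions — 2.

2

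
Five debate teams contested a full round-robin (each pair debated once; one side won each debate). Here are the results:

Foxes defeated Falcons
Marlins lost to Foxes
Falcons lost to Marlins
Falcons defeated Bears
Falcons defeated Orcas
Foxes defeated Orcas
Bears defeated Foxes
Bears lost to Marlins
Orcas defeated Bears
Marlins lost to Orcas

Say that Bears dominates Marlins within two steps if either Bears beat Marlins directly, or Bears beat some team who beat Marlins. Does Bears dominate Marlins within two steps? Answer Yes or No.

Bears did not beat Marlins directly.
Bears beat Foxes. Of those, Foxes beat Marlins.

Yes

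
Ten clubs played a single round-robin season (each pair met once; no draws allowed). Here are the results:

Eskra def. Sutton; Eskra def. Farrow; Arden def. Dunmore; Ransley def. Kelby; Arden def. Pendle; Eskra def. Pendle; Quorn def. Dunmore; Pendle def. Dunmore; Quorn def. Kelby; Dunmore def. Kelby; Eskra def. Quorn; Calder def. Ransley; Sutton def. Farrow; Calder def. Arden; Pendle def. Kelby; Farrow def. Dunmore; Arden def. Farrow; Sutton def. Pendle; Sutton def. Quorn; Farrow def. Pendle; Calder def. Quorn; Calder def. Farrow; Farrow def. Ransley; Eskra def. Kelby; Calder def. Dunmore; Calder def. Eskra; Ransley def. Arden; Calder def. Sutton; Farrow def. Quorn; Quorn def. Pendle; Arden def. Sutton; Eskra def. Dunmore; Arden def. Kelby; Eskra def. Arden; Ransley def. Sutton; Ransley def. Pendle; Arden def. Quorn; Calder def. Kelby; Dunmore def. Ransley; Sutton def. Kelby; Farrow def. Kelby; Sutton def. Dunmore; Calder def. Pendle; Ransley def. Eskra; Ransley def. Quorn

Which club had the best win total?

Win totals: Sutton 5, Dunmore 2, Quorn 3, Farrow 5, Arden 6, Ransley 6, Pendle 2, Eskra 7, Calder 9, Kelby 0.
Calder leads with 9 wins (next highest: 7).

Calder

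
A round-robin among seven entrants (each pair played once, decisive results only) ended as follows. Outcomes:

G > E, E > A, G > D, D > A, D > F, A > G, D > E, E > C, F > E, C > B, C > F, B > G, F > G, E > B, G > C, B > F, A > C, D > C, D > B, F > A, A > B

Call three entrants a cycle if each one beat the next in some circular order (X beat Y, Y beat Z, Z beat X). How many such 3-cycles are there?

Win totals: A 3, B 2, C 2, D 5, E 3, F 3, G 3.
An entrant with w wins dominates both others in C(w,2) triples; summing gives 3 + 1 + 1 + 10 + 3 + 3 + 3 = 24 transitive triples.
Total triples C(7,3) = 35, so cyclic triples = 35 − 24 = 11.

11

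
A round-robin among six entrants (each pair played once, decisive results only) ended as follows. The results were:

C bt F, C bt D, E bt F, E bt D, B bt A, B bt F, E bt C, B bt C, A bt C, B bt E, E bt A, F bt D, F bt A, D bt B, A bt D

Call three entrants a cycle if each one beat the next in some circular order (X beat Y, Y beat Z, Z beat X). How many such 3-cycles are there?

5

Win totals: A 2, B 4, C 2, D 1, E 4, F 2.
An entrant with w wins dominates both others in C(w,2) triples; summing gives 1 + 6 + 1 + 0 + 6 + 1 = 15 transitive triples.
Total triples C(6,3) = 20, so cyclic triples = 20 − 15 = 5.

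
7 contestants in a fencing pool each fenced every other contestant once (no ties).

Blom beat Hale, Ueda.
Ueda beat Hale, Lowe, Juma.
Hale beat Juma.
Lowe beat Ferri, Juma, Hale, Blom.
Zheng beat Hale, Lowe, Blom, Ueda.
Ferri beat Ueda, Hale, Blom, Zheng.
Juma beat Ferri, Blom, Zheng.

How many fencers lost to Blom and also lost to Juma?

Blom beat: Hale, Ueda.
Juma beat: Ferri, Zheng, Blom.
No one was beaten by both.

0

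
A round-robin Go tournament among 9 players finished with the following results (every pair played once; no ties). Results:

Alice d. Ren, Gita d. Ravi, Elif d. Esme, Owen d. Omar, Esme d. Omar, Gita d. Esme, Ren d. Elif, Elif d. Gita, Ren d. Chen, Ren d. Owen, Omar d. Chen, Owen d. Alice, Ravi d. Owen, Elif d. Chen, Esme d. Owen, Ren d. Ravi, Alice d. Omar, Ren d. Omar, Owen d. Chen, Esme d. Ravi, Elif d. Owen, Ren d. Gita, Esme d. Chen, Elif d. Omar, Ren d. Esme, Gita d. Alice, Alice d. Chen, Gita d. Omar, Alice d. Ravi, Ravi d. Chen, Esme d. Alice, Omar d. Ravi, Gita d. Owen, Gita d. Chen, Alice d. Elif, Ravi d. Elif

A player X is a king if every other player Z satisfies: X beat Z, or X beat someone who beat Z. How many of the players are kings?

Omar cannot reach Gita, Esme, Alice, Ren in two steps.
Owen cannot reach Gita, Esme in two steps.
Gita reaches everyone (king).
Chen cannot reach Omar, Owen, Gita, Esme, Ravi, Alice, Ren, Elif in two steps.
Esme cannot reach Gita in two steps.
Ravi cannot reach Ren in two steps.
Alice reaches everyone (king).
Ren reaches everyone (king).
Elif cannot reach Ren in two steps.
Kings: Gita, Alice, Ren — 3.

3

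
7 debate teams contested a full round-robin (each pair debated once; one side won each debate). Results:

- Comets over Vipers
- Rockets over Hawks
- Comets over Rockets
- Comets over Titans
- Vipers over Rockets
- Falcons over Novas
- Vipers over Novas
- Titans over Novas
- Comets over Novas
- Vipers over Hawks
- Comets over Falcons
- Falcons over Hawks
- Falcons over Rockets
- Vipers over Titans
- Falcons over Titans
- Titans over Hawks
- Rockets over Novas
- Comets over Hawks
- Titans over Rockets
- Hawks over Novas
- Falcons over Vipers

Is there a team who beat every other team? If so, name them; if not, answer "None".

Comets

Comets has 6 wins out of 6 opponents — a perfect record.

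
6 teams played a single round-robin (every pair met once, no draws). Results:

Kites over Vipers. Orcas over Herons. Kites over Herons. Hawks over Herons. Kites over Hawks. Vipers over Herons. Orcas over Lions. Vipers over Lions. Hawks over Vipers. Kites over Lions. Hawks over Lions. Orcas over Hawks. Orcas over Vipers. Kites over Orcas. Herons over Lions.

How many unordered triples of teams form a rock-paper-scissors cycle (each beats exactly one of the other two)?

Of the C(6,3) = 20 triples, the cyclic ones are: none.
That is 0.

0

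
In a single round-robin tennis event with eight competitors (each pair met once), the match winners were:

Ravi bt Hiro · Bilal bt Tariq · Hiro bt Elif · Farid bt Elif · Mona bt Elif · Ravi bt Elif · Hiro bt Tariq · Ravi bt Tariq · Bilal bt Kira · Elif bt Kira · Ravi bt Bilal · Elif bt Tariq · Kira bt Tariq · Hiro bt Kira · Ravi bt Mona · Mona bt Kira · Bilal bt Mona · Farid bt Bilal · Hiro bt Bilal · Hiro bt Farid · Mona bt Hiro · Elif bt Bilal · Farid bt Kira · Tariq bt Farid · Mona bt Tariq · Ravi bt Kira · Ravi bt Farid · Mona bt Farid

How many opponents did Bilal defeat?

Bilal's results: beat Mona, Kira, Tariq; lost to Farid, Hiro, Elif, Ravi.
That is 3 wins.

3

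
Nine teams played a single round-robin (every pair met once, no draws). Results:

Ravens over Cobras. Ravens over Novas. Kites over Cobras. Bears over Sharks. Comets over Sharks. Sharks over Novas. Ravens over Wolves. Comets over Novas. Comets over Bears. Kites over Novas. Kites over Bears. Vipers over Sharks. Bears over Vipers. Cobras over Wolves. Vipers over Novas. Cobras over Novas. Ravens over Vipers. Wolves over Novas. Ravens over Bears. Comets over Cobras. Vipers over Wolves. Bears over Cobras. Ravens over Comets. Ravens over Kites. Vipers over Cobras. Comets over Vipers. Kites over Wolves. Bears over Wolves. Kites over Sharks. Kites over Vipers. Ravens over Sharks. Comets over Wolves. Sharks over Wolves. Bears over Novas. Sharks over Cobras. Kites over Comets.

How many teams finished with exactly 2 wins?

1

Win totals: Bears 5, Ravens 8, Wolves 1, Novas 0, Cobras 2, Kites 7, Sharks 3, Vipers 4, Comets 6.
Exactly 2: Cobras — 1 team.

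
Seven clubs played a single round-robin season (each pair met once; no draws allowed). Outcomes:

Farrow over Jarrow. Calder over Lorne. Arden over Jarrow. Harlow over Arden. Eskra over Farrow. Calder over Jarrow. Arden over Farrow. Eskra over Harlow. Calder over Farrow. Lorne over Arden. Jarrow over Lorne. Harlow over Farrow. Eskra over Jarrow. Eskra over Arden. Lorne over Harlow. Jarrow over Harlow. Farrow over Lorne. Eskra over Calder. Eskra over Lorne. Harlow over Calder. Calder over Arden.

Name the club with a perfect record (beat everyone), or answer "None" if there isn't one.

Eskra

Eskra has 6 wins out of 6 opponents — a perfect record.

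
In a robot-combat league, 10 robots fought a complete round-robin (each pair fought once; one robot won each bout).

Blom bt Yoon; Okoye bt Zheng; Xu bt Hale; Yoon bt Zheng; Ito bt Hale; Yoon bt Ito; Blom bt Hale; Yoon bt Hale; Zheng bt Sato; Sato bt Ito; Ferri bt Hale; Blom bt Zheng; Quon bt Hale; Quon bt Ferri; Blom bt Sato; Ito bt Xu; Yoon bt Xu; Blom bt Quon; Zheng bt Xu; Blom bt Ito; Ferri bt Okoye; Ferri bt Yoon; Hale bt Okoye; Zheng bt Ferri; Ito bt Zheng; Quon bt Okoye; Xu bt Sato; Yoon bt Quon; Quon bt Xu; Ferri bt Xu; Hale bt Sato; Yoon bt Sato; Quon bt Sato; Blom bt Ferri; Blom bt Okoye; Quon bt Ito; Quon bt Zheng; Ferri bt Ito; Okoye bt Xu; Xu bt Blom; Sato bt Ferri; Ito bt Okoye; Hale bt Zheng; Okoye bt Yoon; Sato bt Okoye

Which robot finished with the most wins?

Blom

Win totals: Hale 3, Blom 8, Sato 3, Yoon 6, Ito 4, Ferri 5, Zheng 3, Okoye 3, Xu 3, Quon 7.
Blom leads with 8 wins (next highest: 7).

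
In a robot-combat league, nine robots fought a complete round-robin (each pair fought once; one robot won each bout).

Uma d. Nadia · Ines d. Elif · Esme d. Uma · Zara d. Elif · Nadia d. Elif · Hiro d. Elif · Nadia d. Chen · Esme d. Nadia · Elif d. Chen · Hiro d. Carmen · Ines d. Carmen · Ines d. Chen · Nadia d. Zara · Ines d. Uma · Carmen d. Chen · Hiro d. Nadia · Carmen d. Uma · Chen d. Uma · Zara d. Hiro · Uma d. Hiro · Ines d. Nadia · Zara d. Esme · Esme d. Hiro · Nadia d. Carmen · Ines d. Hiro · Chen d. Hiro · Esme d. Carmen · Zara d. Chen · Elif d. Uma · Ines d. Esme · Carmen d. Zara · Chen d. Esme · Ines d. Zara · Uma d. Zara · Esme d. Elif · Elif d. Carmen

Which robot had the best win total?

Win totals: Nadia 4, Uma 3, Zara 4, Esme 5, Carmen 3, Hiro 3, Chen 3, Elif 3, Ines 8.
Ines leads with 8 wins (next highest: 5).

Ines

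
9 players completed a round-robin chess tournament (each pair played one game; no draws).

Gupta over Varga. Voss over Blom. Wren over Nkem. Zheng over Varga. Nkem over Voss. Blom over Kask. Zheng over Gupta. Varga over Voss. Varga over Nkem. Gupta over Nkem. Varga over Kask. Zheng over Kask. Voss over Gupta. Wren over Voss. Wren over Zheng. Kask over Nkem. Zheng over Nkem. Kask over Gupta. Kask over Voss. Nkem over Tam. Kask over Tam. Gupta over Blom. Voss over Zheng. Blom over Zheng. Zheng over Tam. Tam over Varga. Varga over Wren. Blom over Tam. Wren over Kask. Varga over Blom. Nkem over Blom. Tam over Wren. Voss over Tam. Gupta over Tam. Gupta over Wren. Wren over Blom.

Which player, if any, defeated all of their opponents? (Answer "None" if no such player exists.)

None

Highest win total is Zheng with 5 (out of 8 possible).
Zheng lost to Blom, Voss, Wren, so no player went undefeated.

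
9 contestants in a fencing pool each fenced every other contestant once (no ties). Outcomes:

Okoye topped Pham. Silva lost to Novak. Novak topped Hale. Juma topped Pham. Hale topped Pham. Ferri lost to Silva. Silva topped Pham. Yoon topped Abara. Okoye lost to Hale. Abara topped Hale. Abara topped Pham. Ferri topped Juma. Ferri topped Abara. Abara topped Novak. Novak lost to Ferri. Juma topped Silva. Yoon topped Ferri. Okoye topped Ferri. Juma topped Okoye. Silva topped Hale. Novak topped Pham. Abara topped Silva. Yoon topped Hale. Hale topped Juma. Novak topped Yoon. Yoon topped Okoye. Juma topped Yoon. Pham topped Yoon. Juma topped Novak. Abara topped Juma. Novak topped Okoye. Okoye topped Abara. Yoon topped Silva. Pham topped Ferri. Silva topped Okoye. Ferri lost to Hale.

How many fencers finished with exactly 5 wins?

4

Win totals: Hale 4, Silva 4, Abara 5, Yoon 5, Ferri 3, Pham 2, Okoye 3, Novak 5, Juma 5.
Exactly 5: Abara, Yoon, Novak, Juma — 4 fencers.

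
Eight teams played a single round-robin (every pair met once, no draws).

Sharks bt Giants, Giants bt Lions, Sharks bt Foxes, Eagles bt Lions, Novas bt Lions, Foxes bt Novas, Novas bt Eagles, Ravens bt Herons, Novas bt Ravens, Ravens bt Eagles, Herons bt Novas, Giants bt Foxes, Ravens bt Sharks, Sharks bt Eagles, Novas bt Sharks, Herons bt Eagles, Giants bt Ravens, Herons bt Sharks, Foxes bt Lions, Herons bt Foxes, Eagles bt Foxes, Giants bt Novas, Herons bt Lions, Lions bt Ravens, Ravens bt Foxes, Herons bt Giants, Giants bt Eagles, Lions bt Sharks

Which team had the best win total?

Herons

Win totals: Ravens 4, Novas 4, Sharks 3, Foxes 2, Herons 6, Giants 5, Lions 2, Eagles 2.
Herons leads with 6 wins (next highest: 5).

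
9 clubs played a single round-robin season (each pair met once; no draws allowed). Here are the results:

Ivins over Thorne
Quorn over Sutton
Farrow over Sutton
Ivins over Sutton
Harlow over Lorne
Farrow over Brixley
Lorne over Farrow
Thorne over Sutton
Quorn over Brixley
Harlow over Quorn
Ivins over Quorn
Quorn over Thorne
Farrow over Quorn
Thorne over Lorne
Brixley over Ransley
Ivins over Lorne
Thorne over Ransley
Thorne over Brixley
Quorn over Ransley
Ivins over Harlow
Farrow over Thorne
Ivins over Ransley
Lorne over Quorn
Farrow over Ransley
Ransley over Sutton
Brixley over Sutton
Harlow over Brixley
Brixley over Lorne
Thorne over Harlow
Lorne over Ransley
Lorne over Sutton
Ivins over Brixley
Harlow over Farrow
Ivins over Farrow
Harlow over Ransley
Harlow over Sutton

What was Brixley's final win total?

3

Brixley's results: beat Ransley, Lorne, Sutton; lost to Farrow, Harlow, Thorne, Quorn, Ivins.
That is 3 wins.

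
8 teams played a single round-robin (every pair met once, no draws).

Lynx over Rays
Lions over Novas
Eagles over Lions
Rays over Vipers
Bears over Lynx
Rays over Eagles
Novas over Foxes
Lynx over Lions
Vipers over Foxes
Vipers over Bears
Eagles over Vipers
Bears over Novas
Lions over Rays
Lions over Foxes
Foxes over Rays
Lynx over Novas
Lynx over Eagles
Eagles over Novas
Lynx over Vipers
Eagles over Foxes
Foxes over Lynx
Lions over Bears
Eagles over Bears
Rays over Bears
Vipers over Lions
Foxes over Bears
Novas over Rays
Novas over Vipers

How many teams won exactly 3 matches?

4

Win totals: Eagles 5, Foxes 3, Bears 2, Vipers 3, Novas 3, Rays 3, Lynx 5, Lions 4.
Exactly 3: Foxes, Vipers, Novas, Rays — 4 teams.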